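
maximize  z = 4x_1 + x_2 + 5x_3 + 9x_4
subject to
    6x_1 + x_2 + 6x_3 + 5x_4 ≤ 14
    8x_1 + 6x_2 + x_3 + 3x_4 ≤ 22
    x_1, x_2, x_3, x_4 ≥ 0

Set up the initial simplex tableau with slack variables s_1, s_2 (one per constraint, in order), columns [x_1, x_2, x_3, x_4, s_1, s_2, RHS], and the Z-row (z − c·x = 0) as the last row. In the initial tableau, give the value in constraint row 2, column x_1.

Constraint 2 has coefficient 8 on x_1.

8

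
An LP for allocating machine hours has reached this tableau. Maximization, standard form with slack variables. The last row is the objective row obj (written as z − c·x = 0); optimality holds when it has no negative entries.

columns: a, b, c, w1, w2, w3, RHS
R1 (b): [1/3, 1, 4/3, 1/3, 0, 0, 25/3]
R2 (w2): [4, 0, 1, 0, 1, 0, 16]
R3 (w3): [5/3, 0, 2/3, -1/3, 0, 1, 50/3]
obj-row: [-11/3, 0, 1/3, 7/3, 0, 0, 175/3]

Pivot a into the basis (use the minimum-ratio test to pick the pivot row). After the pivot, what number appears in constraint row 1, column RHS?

7

Ratio test on column a — row 1: (25/3)/(1/3) = 25; row 2: 16/4 = 4; row 3: (50/3)/(5/3) = 10. Minimum is 4 at row 2 (w2 leaves); pivot element 4.
Divide row 2 by 4; eliminate column a from the other rows.
Row 1 update in column RHS: 25/3 − (1/3)·4 = 7.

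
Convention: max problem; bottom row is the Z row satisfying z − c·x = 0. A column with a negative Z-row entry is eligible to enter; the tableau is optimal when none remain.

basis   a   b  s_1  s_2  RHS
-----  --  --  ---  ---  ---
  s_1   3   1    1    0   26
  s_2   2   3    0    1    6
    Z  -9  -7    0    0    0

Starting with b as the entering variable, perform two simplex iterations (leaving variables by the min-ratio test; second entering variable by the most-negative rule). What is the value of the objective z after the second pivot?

27

Ratio test on column b — row 1: 26/1 = 26; row 2: 6/3 = 2. Minimum is 2 at row 2 (s_2 leaves); pivot element 3.
Pivot on row 2; the Z-row RHS becomes 0 − (-7)·2 = 14.
Next entering variable (most negative Z-row entry -13/3): a.
Ratio test on column a — row 1: 24/(7/3) = 72/7; row 2: 2/(2/3) = 3. Minimum is 3 at row 2 (b leaves); pivot element 2/3.
After the second pivot the Z-row RHS is 14 − (-13/3)·3 = 27.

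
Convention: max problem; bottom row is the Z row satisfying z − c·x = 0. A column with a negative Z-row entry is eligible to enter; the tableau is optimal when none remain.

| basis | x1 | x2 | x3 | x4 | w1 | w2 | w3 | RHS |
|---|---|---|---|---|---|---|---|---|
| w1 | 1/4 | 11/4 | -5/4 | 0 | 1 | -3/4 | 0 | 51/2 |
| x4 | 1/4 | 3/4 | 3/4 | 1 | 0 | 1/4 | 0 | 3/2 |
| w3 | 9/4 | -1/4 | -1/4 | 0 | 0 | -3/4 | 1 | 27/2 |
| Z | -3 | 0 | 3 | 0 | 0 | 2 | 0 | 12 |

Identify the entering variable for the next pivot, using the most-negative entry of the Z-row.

x1

Negative Z-row entries: x1: -3.
The most negative is -3 in column x1, so x1 enters.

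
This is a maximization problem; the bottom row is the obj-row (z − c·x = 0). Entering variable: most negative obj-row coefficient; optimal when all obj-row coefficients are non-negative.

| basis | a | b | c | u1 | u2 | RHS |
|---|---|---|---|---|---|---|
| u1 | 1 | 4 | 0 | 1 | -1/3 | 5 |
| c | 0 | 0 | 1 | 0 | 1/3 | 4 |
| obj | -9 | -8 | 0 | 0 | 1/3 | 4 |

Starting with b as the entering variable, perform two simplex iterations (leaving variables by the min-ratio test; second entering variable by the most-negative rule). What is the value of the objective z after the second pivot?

49

Ratio test on column b — row 1: 5/4 = 5/4; row 2: entry 0 ≤ 0. Minimum is 5/4 at row 1 (u1 leaves); pivot element 4.
Pivot on row 1; the obj-row RHS becomes 4 − (-8)·(5/4) = 14.
Next entering variable (most negative obj-row entry -7): a.
Ratio test on column a — row 1: (5/4)/(1/4) = 5; row 2: entry 0 ≤ 0. Minimum is 5 at row 1 (b leaves); pivot element 1/4.
After the second pivot the obj-row RHS is 14 − (-7)·5 = 49.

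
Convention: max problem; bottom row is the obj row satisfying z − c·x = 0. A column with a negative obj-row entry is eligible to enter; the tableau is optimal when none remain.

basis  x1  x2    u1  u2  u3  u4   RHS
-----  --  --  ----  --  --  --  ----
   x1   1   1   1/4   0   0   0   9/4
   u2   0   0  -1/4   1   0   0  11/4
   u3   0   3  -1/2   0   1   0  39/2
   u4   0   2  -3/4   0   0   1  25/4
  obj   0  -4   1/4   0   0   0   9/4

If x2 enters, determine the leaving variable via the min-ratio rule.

Column x2 entries and ratios — x1: (9/4)/1 = 9/4; u2: 0 ≤ 0, skip; u3: (39/2)/3 = 13/2; u4: (25/4)/2 = 25/8.
Smallest ratio is 9/4 in the row of x1, so x1 leaves.

x1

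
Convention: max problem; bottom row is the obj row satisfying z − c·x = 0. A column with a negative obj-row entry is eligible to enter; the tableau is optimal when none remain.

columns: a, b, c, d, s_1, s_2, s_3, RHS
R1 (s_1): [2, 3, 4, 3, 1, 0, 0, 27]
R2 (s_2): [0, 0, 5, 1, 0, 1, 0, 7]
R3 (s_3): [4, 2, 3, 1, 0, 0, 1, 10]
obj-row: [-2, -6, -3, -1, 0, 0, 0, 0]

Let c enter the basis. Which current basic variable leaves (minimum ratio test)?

s_2

Column c entries and ratios — s_1: 27/4 = 27/4; s_2: 7/5 = 7/5; s_3: 10/3 = 10/3.
Smallest ratio is 7/5 in the row of s_2, so s_2 leaves.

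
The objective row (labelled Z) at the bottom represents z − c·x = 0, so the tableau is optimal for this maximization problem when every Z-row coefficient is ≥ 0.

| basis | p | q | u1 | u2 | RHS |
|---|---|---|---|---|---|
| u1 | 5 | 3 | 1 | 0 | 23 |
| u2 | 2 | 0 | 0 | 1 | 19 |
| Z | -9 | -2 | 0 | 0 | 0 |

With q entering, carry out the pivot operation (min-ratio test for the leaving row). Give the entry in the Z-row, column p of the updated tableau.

Ratio test on column q — row 1: 23/3 = 23/3; row 2: entry 0 ≤ 0. Minimum is 23/3 at row 1 (u1 leaves); pivot element 3.
Divide row 1 by 3; eliminate column q from the other rows.
Z-row update in column p: -9 − (-2)·(5/3) = -17/3.

-17/3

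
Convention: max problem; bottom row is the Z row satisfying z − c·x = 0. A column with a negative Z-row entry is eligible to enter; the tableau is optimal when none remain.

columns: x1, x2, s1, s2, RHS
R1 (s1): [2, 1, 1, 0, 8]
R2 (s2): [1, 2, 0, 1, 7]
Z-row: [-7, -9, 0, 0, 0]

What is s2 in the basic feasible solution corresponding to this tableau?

7

s2 is basic (row 2); its value is the RHS of that row, 7.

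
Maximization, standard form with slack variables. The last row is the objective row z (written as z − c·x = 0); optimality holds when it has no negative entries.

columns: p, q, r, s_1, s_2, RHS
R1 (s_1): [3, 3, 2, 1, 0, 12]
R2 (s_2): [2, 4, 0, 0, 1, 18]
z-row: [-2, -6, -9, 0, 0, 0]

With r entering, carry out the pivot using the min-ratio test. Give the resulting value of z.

Ratio test on column r — row 1: 12/2 = 6; row 2: entry 0 ≤ 0. Minimum is 6 at row 1 (s_1 leaves); pivot element 2.
Pivot on row 1; the z-row RHS becomes 0 − (-9)·6 = 54.

54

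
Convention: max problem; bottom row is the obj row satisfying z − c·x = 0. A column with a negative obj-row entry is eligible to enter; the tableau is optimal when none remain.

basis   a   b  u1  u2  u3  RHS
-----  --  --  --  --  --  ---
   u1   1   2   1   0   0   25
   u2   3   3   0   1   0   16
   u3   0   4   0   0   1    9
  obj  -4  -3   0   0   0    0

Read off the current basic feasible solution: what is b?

0

b is not in the basis, so in the current basic feasible solution b = 0.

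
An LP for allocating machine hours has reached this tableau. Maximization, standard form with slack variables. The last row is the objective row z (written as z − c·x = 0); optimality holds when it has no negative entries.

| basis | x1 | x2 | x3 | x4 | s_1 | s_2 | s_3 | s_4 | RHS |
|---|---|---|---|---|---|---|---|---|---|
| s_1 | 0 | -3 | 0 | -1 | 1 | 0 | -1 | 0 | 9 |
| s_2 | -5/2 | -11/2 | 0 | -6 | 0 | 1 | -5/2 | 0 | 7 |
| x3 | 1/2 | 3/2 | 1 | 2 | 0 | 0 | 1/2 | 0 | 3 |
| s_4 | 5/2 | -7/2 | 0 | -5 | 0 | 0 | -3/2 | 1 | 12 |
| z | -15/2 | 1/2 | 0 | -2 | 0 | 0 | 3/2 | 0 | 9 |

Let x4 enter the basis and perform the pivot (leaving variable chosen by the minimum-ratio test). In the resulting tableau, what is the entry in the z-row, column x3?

Ratio test on column x4 — row 1: entry -1 ≤ 0; row 2: entry -6 ≤ 0; row 3: 3/2 = 3/2; row 4: entry -5 ≤ 0. Minimum is 3/2 at row 3 (x3 leaves); pivot element 2.
Divide row 3 by 2; eliminate column x4 from the other rows.
z-row update in column x3: 0 − (-2)·(1/2) = 1.

1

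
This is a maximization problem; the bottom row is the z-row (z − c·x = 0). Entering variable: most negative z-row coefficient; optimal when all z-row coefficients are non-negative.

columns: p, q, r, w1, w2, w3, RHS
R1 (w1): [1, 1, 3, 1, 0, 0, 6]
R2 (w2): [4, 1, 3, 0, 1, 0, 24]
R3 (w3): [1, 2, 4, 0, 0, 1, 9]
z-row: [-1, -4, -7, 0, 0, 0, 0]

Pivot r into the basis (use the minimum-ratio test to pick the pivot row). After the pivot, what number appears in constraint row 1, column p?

1/3

Ratio test on column r — row 1: 6/3 = 2; row 2: 24/3 = 8; row 3: 9/4 = 9/4. Minimum is 2 at row 1 (w1 leaves); pivot element 3.
Divide row 1 by 3; eliminate column r from the other rows.
In the new row 1, the p entry is the old entry divided by the pivot: 1/3 = 1/3.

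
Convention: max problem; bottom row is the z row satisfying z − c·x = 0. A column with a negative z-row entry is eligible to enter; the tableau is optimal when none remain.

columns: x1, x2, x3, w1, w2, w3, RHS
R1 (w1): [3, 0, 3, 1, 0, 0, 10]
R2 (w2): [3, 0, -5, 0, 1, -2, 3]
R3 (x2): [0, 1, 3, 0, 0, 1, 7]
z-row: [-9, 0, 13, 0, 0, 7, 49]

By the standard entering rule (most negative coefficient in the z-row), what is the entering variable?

x1

Negative z-row entries: x1: -9.
The most negative is -9 in column x1, so x1 enters.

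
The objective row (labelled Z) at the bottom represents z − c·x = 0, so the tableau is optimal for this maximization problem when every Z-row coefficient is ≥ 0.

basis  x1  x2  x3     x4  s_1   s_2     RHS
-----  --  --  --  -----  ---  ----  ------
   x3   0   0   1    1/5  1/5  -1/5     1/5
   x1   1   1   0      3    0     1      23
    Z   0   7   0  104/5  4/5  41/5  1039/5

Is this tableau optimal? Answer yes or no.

yes

Every Z-row coefficient is ≥ 0, so the tableau is optimal.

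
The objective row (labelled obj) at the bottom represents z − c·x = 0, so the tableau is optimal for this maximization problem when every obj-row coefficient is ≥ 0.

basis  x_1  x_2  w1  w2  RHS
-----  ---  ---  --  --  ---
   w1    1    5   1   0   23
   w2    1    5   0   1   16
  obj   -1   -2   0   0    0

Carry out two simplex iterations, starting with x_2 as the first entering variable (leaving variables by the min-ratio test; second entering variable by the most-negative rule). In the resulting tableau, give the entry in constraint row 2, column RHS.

16

Ratio test on column x_2 — row 1: 23/5 = 23/5; row 2: 16/5 = 16/5. Minimum is 16/5 at row 2 (w2 leaves); pivot element 5.
Divide row 2 by 5; eliminate column x_2 from the other rows.
Second iteration: most negative obj-row entry is -3/5 in column x_1, so x_1 enters.
Ratio test on column x_1 — row 1: entry 0 ≤ 0; row 2: (16/5)/(1/5) = 16. Minimum is 16 at row 2 (x_2 leaves); pivot element 1/5.
Divide row 2 by 1/5; eliminate column x_1 from the other rows.
After both pivots, the entry at constraint row 2, column RHS is 16.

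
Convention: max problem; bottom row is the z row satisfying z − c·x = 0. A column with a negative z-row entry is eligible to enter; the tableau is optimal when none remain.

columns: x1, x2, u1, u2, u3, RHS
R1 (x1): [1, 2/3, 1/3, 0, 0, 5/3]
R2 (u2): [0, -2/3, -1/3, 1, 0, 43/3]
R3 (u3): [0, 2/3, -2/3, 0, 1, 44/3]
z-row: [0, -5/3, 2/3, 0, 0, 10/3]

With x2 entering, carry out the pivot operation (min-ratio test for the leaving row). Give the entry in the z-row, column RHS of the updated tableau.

15/2

Ratio test on column x2 — row 1: (5/3)/(2/3) = 5/2; row 2: entry -2/3 ≤ 0; row 3: (44/3)/(2/3) = 22. Minimum is 5/2 at row 1 (x1 leaves); pivot element 2/3.
Divide row 1 by 2/3; eliminate column x2 from the other rows.
z-row update in column RHS: 10/3 − (-5/3)·(5/2) = 15/2.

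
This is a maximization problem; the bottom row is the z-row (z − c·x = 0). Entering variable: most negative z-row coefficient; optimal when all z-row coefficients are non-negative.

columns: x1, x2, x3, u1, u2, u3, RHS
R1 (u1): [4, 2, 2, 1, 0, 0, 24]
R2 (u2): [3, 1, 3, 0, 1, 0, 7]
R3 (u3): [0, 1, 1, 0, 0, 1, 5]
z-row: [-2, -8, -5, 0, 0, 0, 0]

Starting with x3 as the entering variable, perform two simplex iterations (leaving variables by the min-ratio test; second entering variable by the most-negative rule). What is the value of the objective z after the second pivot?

37

Ratio test on column x3 — row 1: 24/2 = 12; row 2: 7/3 = 7/3; row 3: 5/1 = 5. Minimum is 7/3 at row 2 (u2 leaves); pivot element 3.
Pivot on row 2; the z-row RHS becomes 0 − (-5)·(7/3) = 35/3.
Next entering variable (most negative z-row entry -19/3): x2.
Ratio test on column x2 — row 1: (58/3)/(4/3) = 29/2; row 2: (7/3)/(1/3) = 7; row 3: (8/3)/(2/3) = 4. Minimum is 4 at row 3 (u3 leaves); pivot element 2/3.
After the second pivot the z-row RHS is 35/3 − (-19/3)·4 = 37.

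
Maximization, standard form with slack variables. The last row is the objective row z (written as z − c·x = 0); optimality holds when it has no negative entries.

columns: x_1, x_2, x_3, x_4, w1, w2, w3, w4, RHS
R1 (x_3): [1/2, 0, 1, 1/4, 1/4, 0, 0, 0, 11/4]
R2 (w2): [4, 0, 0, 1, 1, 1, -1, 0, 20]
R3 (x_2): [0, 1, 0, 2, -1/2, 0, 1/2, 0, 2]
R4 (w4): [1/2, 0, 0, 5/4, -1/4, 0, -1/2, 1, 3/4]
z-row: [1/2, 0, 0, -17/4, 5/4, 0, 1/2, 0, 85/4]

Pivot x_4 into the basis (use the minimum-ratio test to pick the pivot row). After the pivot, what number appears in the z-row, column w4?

17/5

Ratio test on column x_4 — row 1: (11/4)/(1/4) = 11; row 2: 20/1 = 20; row 3: 2/2 = 1; row 4: (3/4)/(5/4) = 3/5. Minimum is 3/5 at row 4 (w4 leaves); pivot element 5/4.
Divide row 4 by 5/4; eliminate column x_4 from the other rows.
z-row update in column w4: 0 − (-17/4)·(4/5) = 17/5.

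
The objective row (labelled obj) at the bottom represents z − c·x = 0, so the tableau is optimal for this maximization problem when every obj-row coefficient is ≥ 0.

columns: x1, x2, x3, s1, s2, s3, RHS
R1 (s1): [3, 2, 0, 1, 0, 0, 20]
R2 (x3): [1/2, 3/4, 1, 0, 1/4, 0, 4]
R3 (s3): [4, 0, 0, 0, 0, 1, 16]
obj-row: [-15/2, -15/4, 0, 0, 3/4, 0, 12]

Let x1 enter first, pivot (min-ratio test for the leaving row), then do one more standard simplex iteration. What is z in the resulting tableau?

52

Ratio test on column x1 — row 1: 20/3 = 20/3; row 2: 4/(1/2) = 8; row 3: 16/4 = 4. Minimum is 4 at row 3 (s3 leaves); pivot element 4.
Pivot on row 3; the obj-row RHS becomes 12 − (-15/2)·4 = 42.
Next entering variable (most negative obj-row entry -15/4): x2.
Ratio test on column x2 — row 1: 8/2 = 4; row 2: 2/(3/4) = 8/3; row 3: entry 0 ≤ 0. Minimum is 8/3 at row 2 (x3 leaves); pivot element 3/4.
After the second pivot the obj-row RHS is 42 − (-15/4)·(8/3) = 52.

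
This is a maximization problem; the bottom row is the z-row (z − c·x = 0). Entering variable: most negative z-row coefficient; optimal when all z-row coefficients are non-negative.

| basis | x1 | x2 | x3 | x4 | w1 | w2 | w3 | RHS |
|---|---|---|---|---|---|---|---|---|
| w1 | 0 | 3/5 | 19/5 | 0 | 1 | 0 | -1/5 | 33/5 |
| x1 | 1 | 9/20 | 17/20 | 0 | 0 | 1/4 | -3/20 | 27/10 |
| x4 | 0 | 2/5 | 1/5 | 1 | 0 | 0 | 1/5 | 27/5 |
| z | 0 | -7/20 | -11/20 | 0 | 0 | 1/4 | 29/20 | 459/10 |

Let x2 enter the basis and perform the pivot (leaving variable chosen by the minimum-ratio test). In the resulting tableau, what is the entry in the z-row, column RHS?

Ratio test on column x2 — row 1: (33/5)/(3/5) = 11; row 2: (27/10)/(9/20) = 6; row 3: (27/5)/(2/5) = 27/2. Minimum is 6 at row 2 (x1 leaves); pivot element 9/20.
Divide row 2 by 9/20; eliminate column x2 from the other rows.
z-row update in column RHS: 459/10 − (-7/20)·6 = 48.

48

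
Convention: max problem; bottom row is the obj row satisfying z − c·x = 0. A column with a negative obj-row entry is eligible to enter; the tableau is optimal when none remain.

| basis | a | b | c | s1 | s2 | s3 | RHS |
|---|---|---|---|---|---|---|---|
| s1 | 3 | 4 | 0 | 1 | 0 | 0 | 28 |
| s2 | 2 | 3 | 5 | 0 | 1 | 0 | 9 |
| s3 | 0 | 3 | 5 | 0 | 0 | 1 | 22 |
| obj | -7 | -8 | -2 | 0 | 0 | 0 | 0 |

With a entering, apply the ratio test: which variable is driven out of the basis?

Column a entries and ratios — s1: 28/3 = 28/3; s2: 9/2 = 9/2; s3: 0 ≤ 0, skip.
Smallest ratio is 9/2 in the row of s2, so s2 leaves.

s2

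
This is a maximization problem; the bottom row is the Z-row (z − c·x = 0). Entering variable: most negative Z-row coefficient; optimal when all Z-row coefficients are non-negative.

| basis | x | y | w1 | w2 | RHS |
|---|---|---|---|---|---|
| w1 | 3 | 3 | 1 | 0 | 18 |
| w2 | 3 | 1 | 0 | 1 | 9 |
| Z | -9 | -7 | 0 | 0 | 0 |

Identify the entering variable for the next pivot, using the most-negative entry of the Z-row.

x

Negative Z-row entries: x: -9, y: -7.
The most negative is -9 in column x, so x enters.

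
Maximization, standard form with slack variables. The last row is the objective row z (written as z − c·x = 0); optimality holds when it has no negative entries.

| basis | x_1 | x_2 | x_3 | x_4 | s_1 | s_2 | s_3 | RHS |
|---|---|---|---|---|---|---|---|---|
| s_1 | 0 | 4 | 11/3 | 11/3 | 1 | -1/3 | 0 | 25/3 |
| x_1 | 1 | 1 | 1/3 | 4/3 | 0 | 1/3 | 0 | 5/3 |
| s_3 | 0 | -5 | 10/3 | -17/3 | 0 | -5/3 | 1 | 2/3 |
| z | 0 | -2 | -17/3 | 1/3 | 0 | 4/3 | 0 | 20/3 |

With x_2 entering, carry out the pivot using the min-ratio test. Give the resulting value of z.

10

Ratio test on column x_2 — row 1: (25/3)/4 = 25/12; row 2: (5/3)/1 = 5/3; row 3: entry -5 ≤ 0. Minimum is 5/3 at row 2 (x_1 leaves); pivot element 1.
Pivot on row 2; the z-row RHS becomes 20/3 − (-2)·(5/3) = 10.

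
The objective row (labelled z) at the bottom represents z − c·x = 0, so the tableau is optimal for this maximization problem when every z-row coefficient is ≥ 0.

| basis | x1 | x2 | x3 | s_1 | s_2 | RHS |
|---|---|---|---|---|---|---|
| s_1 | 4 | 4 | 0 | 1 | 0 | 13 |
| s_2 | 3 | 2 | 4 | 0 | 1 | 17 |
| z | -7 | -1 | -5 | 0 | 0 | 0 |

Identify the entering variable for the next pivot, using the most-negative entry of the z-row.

Negative z-row entries: x1: -7, x2: -1, x3: -5.
The most negative is -7 in column x1, so x1 enters.

x1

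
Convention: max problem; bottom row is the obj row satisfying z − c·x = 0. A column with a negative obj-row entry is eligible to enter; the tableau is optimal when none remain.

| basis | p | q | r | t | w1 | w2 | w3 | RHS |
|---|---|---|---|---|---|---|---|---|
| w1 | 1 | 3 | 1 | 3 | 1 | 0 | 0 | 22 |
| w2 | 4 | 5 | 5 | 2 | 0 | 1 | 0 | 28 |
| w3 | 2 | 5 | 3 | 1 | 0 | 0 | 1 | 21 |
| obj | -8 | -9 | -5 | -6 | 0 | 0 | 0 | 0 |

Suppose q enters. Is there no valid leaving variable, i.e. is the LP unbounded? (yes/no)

Column q has positive entries in row(s) 1, 2, 3, so the ratio test bounds it — not unbounded.

no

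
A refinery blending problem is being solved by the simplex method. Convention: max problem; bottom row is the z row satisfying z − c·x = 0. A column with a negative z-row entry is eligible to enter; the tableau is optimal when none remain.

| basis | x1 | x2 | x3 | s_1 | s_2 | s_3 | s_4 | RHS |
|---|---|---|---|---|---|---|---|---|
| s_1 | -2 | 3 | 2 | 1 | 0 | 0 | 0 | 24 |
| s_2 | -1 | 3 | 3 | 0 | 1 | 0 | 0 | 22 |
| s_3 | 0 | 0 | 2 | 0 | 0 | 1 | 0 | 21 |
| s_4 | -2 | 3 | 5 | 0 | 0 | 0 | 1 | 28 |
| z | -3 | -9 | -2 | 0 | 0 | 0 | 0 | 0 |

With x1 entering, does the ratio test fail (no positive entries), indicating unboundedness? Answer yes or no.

yes

Every constraint-row entry in column x1 is ≤ 0, so increasing x1 is unbounded.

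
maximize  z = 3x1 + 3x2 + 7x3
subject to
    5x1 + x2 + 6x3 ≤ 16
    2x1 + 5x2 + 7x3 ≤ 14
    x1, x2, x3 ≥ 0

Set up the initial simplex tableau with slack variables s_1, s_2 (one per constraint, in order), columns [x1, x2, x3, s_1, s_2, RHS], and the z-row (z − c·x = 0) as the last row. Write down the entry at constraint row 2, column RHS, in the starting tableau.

14

The RHS of constraint 2 is b_2 = 14.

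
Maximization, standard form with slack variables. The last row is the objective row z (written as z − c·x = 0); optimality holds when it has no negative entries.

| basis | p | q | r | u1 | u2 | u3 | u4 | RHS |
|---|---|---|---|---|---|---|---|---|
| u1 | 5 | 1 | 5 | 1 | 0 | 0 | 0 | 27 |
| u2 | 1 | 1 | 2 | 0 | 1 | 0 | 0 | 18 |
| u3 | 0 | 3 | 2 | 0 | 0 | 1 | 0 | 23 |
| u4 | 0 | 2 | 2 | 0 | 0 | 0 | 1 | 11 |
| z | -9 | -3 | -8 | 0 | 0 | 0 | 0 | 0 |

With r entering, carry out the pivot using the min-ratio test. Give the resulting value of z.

216/5

Ratio test on column r — row 1: 27/5 = 27/5; row 2: 18/2 = 9; row 3: 23/2 = 23/2; row 4: 11/2 = 11/2. Minimum is 27/5 at row 1 (u1 leaves); pivot element 5.
Pivot on row 1; the z-row RHS becomes 0 − (-8)·(27/5) = 216/5.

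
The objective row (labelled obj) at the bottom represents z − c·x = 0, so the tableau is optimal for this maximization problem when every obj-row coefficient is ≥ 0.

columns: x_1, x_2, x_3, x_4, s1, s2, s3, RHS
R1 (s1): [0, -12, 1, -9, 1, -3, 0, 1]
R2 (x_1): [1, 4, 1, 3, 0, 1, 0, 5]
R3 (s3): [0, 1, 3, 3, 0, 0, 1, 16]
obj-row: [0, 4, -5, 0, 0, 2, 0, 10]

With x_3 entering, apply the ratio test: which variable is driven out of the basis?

s1

Column x_3 entries and ratios — s1: 1/1 = 1; x_1: 5/1 = 5; s3: 16/3 = 16/3.
Smallest ratio is 1 in the row of s1, so s1 leaves.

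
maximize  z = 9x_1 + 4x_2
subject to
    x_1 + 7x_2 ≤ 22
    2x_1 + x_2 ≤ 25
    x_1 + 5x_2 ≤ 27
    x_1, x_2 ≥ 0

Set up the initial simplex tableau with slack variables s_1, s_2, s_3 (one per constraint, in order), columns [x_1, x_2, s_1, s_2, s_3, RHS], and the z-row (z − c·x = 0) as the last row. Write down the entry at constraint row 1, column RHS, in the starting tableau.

The RHS of constraint 1 is b_1 = 22.

22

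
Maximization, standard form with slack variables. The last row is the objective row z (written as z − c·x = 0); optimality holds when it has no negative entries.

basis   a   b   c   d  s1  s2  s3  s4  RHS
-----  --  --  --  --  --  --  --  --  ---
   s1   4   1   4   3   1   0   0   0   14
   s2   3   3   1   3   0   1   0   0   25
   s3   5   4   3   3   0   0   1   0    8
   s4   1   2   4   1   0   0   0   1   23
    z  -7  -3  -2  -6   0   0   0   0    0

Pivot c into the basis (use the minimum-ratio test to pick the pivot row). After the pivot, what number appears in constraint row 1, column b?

-13/3

Ratio test on column c — row 1: 14/4 = 7/2; row 2: 25/1 = 25; row 3: 8/3 = 8/3; row 4: 23/4 = 23/4. Minimum is 8/3 at row 3 (s3 leaves); pivot element 3.
Divide row 3 by 3; eliminate column c from the other rows.
Row 1 update in column b: 1 − 4·(4/3) = -13/3.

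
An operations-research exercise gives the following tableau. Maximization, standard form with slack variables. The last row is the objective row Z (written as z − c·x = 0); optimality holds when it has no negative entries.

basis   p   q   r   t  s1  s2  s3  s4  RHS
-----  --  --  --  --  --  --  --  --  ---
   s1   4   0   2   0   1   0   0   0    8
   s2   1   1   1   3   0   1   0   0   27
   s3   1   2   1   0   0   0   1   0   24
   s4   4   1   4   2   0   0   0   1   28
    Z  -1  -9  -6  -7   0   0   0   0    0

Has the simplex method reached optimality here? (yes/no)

no

The Z-row has a negative entry -9 in column q, so it is not optimal.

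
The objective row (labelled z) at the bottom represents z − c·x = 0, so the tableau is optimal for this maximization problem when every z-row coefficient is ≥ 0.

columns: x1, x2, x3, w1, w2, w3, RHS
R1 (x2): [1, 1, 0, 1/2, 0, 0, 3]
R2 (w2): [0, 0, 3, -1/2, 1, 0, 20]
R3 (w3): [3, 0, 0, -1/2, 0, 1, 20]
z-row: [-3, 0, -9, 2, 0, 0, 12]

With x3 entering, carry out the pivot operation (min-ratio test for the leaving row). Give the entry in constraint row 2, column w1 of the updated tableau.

Ratio test on column x3 — row 1: entry 0 ≤ 0; row 2: 20/3 = 20/3; row 3: entry 0 ≤ 0. Minimum is 20/3 at row 2 (w2 leaves); pivot element 3.
Divide row 2 by 3; eliminate column x3 from the other rows.
In the new row 2, the w1 entry is the old entry divided by the pivot: (-1/2)/3 = -1/6.

-1/6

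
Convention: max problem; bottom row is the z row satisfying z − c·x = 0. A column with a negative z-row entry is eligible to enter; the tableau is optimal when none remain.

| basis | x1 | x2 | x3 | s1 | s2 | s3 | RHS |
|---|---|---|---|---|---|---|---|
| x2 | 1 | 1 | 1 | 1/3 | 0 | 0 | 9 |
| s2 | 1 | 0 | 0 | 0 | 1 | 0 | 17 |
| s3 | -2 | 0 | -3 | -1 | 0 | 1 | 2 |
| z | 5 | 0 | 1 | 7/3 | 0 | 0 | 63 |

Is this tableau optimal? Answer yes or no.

yes

Every z-row coefficient is ≥ 0, so the tableau is optimal.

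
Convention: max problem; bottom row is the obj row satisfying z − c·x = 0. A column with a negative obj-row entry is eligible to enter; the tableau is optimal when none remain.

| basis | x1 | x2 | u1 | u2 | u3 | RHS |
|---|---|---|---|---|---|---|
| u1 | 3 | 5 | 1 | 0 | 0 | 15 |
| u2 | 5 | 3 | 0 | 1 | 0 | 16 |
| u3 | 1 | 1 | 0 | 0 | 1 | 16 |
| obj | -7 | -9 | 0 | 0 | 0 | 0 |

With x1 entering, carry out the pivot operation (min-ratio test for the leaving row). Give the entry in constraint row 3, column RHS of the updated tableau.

64/5

Ratio test on column x1 — row 1: 15/3 = 5; row 2: 16/5 = 16/5; row 3: 16/1 = 16. Minimum is 16/5 at row 2 (u2 leaves); pivot element 5.
Divide row 2 by 5; eliminate column x1 from the other rows.
Row 3 update in column RHS: 16 − 1·(16/5) = 64/5.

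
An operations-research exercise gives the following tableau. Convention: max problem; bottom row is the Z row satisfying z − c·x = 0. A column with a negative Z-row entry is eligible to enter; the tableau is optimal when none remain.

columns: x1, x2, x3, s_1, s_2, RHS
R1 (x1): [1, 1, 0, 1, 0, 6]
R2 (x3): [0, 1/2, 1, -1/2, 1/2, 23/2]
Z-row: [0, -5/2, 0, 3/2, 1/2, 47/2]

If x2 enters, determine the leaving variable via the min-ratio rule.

x1

Column x2 entries and ratios — x1: 6/1 = 6; x3: (23/2)/(1/2) = 23.
Smallest ratio is 6 in the row of x1, so x1 leaves.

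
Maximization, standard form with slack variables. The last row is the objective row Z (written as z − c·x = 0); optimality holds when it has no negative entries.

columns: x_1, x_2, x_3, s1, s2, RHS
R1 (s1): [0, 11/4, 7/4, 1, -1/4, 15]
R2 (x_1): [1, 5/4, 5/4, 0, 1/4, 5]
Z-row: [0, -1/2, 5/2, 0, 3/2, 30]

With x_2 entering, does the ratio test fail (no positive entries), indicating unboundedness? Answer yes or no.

no

Column x_2 has positive entries in row(s) 1, 2, so the ratio test bounds it — not unbounded.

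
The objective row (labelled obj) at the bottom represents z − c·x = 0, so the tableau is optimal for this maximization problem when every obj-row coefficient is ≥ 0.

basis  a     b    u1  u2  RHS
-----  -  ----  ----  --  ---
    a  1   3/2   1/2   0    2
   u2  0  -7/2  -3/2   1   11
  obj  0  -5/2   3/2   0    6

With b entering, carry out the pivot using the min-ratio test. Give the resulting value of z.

Ratio test on column b — row 1: 2/(3/2) = 4/3; row 2: entry -7/2 ≤ 0. Minimum is 4/3 at row 1 (a leaves); pivot element 3/2.
Pivot on row 1; the obj-row RHS becomes 6 − (-5/2)·(4/3) = 28/3.

28/3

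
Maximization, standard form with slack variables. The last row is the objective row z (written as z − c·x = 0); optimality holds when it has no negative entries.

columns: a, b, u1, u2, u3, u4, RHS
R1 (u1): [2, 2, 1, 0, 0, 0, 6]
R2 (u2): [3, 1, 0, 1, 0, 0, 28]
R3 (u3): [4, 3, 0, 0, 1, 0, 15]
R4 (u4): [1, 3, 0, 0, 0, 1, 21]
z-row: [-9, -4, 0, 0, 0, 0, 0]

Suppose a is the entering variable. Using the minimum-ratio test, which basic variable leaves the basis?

u1

Column a entries and ratios — u1: 6/2 = 3; u2: 28/3 = 28/3; u3: 15/4 = 15/4; u4: 21/1 = 21.
Smallest ratio is 3 in the row of u1, so u1 leaves.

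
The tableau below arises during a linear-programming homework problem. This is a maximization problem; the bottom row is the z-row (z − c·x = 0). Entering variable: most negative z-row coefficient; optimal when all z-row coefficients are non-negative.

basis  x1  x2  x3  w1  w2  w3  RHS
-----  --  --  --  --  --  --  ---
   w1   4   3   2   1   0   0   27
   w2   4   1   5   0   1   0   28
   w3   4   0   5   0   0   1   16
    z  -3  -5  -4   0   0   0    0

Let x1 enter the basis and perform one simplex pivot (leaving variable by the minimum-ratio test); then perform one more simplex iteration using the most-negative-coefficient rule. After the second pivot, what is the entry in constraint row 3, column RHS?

Ratio test on column x1 — row 1: 27/4 = 27/4; row 2: 28/4 = 7; row 3: 16/4 = 4. Minimum is 4 at row 3 (w3 leaves); pivot element 4.
Divide row 3 by 4; eliminate column x1 from the other rows.
Second iteration: most negative z-row entry is -5 in column x2, so x2 enters.
Ratio test on column x2 — row 1: 11/3 = 11/3; row 2: 12/1 = 12; row 3: entry 0 ≤ 0. Minimum is 11/3 at row 1 (w1 leaves); pivot element 3.
Divide row 1 by 3; eliminate column x2 from the other rows.
After both pivots, the entry at constraint row 3, column RHS is 4.

4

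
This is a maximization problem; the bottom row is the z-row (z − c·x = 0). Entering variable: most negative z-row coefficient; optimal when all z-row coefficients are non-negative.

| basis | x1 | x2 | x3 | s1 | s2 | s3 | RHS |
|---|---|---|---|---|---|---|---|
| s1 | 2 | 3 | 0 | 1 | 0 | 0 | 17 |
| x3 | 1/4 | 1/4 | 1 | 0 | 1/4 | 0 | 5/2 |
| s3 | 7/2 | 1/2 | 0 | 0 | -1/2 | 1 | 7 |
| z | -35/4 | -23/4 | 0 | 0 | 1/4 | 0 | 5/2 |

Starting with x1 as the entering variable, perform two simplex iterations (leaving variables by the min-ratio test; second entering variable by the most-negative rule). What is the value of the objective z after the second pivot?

Ratio test on column x1 — row 1: 17/2 = 17/2; row 2: (5/2)/(1/4) = 10; row 3: 7/(7/2) = 2. Minimum is 2 at row 3 (s3 leaves); pivot element 7/2.
Pivot on row 3; the z-row RHS becomes 5/2 − (-35/4)·2 = 20.
Next entering variable (most negative z-row entry -9/2): x2.
Ratio test on column x2 — row 1: 13/(19/7) = 91/19; row 2: 2/(3/14) = 28/3; row 3: 2/(1/7) = 14. Minimum is 91/19 at row 1 (s1 leaves); pivot element 19/7.
After the second pivot the z-row RHS is 20 − (-9/2)·(91/19) = 1579/38.

1579/38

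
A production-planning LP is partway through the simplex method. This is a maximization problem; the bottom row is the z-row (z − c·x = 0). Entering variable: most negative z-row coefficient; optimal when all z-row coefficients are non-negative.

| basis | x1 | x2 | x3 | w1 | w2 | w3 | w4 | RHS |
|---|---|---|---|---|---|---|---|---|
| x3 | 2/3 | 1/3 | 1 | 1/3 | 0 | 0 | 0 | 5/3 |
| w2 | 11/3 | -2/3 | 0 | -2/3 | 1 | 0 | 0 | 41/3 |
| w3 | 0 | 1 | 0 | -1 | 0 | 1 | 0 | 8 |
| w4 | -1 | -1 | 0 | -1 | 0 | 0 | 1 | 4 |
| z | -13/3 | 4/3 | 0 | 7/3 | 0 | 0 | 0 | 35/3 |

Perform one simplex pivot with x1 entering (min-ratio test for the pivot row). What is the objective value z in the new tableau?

Ratio test on column x1 — row 1: (5/3)/(2/3) = 5/2; row 2: (41/3)/(11/3) = 41/11; row 3: entry 0 ≤ 0; row 4: entry -1 ≤ 0. Minimum is 5/2 at row 1 (x3 leaves); pivot element 2/3.
Pivot on row 1; the z-row RHS becomes 35/3 − (-13/3)·(5/2) = 45/2.

45/2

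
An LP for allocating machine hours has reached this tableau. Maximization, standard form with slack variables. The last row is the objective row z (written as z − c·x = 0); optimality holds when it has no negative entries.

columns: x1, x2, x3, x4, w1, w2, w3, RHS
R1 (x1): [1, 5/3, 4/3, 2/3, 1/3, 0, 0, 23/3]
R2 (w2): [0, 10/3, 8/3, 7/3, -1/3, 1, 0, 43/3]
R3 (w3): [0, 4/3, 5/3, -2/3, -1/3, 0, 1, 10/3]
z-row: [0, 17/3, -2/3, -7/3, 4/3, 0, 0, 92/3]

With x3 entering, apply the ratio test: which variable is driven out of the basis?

w3

Column x3 entries and ratios — x1: (23/3)/(4/3) = 23/4; w2: (43/3)/(8/3) = 43/8; w3: (10/3)/(5/3) = 2.
Smallest ratio is 2 in the row of w3, so w3 leaves.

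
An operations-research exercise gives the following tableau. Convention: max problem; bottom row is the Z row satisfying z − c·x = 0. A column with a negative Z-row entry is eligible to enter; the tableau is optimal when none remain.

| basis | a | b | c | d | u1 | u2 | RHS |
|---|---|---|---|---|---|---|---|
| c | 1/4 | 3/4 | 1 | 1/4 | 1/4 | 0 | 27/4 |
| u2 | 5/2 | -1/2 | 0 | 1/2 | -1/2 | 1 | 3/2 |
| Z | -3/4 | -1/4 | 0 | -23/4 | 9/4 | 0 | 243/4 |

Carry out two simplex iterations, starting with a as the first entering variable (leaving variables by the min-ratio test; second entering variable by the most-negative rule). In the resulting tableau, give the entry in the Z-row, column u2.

23/2

Ratio test on column a — row 1: (27/4)/(1/4) = 27; row 2: (3/2)/(5/2) = 3/5. Minimum is 3/5 at row 2 (u2 leaves); pivot element 5/2.
Divide row 2 by 5/2; eliminate column a from the other rows.
Second iteration: most negative Z-row entry is -28/5 in column d, so d enters.
Ratio test on column d — row 1: (33/5)/(1/5) = 33; row 2: (3/5)/(1/5) = 3. Minimum is 3 at row 2 (a leaves); pivot element 1/5.
Divide row 2 by 1/5; eliminate column d from the other rows.
After both pivots, the entry at the Z-row, column u2 is 23/2.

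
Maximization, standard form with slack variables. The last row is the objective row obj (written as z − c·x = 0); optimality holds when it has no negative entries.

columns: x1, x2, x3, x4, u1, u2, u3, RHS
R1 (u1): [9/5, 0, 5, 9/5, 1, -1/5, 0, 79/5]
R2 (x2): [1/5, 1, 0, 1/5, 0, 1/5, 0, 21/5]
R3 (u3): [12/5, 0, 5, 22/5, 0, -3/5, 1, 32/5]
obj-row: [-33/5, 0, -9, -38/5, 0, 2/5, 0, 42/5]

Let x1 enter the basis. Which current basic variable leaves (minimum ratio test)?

u3

Column x1 entries and ratios — u1: (79/5)/(9/5) = 79/9; x2: (21/5)/(1/5) = 21; u3: (32/5)/(12/5) = 8/3.
Smallest ratio is 8/3 in the row of u3, so u3 leaves.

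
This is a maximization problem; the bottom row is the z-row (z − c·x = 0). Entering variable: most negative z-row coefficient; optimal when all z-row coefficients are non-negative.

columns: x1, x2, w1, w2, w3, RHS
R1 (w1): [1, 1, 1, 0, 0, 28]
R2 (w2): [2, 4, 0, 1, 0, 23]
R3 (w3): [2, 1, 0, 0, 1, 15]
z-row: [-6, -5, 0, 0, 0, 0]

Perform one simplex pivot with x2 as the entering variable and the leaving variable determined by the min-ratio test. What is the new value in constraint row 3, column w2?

-1/4

Ratio test on column x2 — row 1: 28/1 = 28; row 2: 23/4 = 23/4; row 3: 15/1 = 15. Minimum is 23/4 at row 2 (w2 leaves); pivot element 4.
Divide row 2 by 4; eliminate column x2 from the other rows.
Row 3 update in column w2: 0 − 1·(1/4) = -1/4.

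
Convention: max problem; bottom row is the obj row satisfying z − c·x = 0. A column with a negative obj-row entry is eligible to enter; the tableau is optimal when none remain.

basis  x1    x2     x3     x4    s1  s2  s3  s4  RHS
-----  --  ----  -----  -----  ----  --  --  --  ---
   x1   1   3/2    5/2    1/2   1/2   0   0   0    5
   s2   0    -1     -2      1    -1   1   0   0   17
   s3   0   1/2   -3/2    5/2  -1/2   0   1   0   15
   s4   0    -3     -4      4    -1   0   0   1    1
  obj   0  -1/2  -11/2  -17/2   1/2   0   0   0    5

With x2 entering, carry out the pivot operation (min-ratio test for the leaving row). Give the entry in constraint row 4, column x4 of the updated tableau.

5

Ratio test on column x2 — row 1: 5/(3/2) = 10/3; row 2: entry -1 ≤ 0; row 3: 15/(1/2) = 30; row 4: entry -3 ≤ 0. Minimum is 10/3 at row 1 (x1 leaves); pivot element 3/2.
Divide row 1 by 3/2; eliminate column x2 from the other rows.
Row 4 update in column x4: 4 − (-3)·(1/3) = 5.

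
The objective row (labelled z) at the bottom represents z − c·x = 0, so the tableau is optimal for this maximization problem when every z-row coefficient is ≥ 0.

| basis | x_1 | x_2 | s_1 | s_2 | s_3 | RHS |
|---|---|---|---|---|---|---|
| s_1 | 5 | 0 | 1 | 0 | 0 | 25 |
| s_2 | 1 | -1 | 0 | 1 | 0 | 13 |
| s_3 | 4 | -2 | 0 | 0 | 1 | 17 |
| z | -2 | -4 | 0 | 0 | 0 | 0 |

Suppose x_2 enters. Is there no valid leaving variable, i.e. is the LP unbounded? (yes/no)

Every constraint-row entry in column x_2 is ≤ 0, so increasing x_2 is unbounded.

yes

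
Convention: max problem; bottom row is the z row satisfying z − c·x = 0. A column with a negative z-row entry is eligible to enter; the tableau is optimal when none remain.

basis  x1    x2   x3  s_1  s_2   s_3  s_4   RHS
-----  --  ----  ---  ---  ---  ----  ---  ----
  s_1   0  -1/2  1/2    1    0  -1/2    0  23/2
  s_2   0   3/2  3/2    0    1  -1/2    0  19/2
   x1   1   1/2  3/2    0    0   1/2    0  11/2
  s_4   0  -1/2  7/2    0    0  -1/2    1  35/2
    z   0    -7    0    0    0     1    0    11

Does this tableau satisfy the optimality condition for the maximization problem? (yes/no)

no

The z-row has a negative entry -7 in column x2, so it is not optimal.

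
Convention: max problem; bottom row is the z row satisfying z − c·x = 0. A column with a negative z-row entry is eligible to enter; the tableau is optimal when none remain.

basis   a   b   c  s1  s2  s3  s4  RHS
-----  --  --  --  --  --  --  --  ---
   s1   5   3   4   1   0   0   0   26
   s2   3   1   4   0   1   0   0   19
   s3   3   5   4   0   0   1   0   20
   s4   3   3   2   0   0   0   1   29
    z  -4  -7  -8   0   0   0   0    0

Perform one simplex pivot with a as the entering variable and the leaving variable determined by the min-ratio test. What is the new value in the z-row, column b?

Ratio test on column a — row 1: 26/5 = 26/5; row 2: 19/3 = 19/3; row 3: 20/3 = 20/3; row 4: 29/3 = 29/3. Minimum is 26/5 at row 1 (s1 leaves); pivot element 5.
Divide row 1 by 5; eliminate column a from the other rows.
z-row update in column b: -7 − (-4)·(3/5) = -23/5.

-23/5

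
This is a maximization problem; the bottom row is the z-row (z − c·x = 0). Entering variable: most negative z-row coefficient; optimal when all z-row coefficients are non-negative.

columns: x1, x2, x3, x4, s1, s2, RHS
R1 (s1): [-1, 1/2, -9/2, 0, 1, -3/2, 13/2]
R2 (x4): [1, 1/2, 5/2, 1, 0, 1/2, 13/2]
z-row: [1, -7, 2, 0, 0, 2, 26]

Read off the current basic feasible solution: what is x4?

x4 is basic (row 2); its value is the RHS of that row, 13/2.

13/2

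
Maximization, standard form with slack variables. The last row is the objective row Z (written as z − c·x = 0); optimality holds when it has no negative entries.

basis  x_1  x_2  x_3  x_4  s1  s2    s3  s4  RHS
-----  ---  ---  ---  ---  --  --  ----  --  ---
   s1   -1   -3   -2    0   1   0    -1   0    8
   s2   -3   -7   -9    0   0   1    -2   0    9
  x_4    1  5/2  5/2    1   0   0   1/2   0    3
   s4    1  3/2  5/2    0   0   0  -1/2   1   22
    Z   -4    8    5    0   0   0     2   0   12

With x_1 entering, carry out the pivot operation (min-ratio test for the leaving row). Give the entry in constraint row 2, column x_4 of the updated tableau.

Ratio test on column x_1 — row 1: entry -1 ≤ 0; row 2: entry -3 ≤ 0; row 3: 3/1 = 3; row 4: 22/1 = 22. Minimum is 3 at row 3 (x_4 leaves); pivot element 1.
Divide row 3 by 1; eliminate column x_1 from the other rows.
Row 2 update in column x_4: 0 − (-3)·1 = 3.

3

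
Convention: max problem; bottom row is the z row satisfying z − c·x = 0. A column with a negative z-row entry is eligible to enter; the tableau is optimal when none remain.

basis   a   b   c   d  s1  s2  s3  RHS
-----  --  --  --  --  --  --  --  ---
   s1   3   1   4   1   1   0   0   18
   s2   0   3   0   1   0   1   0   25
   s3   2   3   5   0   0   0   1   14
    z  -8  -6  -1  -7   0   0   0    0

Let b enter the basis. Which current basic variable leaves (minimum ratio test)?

s3

Column b entries and ratios — s1: 18/1 = 18; s2: 25/3 = 25/3; s3: 14/3 = 14/3.
Smallest ratio is 14/3 in the row of s3, so s3 leaves.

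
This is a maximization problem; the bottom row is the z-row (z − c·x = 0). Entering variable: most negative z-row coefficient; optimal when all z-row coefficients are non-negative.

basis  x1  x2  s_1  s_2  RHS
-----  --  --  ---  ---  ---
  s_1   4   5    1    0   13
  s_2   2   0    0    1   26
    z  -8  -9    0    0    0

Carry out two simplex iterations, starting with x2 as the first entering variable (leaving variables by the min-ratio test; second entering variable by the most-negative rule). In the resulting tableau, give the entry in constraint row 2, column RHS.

Ratio test on column x2 — row 1: 13/5 = 13/5; row 2: entry 0 ≤ 0. Minimum is 13/5 at row 1 (s_1 leaves); pivot element 5.
Divide row 1 by 5; eliminate column x2 from the other rows.
Second iteration: most negative z-row entry is -4/5 in column x1, so x1 enters.
Ratio test on column x1 — row 1: (13/5)/(4/5) = 13/4; row 2: 26/2 = 13. Minimum is 13/4 at row 1 (x2 leaves); pivot element 4/5.
Divide row 1 by 4/5; eliminate column x1 from the other rows.
After both pivots, the entry at constraint row 2, column RHS is 39/2.

39/2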